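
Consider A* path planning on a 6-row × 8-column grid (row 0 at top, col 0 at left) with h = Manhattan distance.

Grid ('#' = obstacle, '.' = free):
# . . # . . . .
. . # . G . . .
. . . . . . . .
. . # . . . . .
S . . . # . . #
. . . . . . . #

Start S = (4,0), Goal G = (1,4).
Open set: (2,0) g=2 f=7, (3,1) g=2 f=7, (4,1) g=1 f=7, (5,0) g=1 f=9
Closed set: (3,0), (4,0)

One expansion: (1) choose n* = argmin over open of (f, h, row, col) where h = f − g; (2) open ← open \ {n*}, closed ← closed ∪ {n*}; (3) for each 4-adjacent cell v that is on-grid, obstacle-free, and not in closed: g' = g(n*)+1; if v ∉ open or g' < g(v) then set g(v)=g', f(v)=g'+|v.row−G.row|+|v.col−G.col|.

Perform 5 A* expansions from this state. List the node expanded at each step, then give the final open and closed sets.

step 1: expand (2,0) (f=7, h=5) → closed; open now [(1,0) g=3 f=7, (2,1) g=3 f=7, (3,1) g=2 f=7, (4,1) g=1 f=7, (5,0) g=1 f=9]
step 2: expand (1,0) (f=7, h=4) → closed; open now [(1,1) g=4 f=7, (2,1) g=3 f=7, (3,1) g=2 f=7, (4,1) g=1 f=7, (5,0) g=1 f=9]
step 3: expand (1,1) (f=7, h=3) → closed; open now [(0,1) g=5 f=9, (2,1) g=3 f=7, (3,1) g=2 f=7, (4,1) g=1 f=7, (5,0) g=1 f=9]
step 4: expand (2,1) (f=7, h=4) → closed; open now [(0,1) g=5 f=9, (2,2) g=4 f=7, (3,1) g=2 f=7, (4,1) g=1 f=7, (5,0) g=1 f=9]
step 5: expand (2,2) (f=7, h=3) → closed; open now [(0,1) g=5 f=9, (2,3) g=5 f=7, (3,1) g=2 f=7, (4,1) g=1 f=7, (5,0) g=1 f=9]

order=[(2,0) → (1,0) → (1,1) → (2,1) → (2,2)]; open=[(0,1) g=5 f=9, (2,3) g=5 f=7, (3,1) g=2 f=7, (4,1) g=1 f=7, (5,0) g=1 f=9]; closed=[(1,0), (1,1), (2,0), (2,1), (2,2), (3,0), (4,0)]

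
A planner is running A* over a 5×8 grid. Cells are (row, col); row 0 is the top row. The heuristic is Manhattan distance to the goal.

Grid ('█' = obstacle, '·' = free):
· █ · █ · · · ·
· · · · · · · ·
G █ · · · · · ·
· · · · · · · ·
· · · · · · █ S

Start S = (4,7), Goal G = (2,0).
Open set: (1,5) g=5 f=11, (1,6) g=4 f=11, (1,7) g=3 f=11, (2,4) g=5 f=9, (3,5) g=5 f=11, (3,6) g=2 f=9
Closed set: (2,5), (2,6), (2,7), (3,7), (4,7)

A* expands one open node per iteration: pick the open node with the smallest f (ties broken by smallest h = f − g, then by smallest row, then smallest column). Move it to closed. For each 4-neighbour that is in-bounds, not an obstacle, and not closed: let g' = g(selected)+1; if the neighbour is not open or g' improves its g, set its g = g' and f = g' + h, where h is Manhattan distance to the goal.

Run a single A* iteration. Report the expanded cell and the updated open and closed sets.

expanded=(2,4); open=[(1,4) g=6 f=11, (1,5) g=5 f=11, (1,6) g=4 f=11, (1,7) g=3 f=11, (2,3) g=6 f=9, (3,4) g=6 f=11, (3,5) g=5 f=11, (3,6) g=2 f=9]; closed=[(2,4), (2,5), (2,6), (2,7), (3,7), (4,7)]

step 1: expand (2,4) (f=9, h=4) → closed; open now [(1,4) g=6 f=11, (1,5) g=5 f=11, (1,6) g=4 f=11, (1,7) g=3 f=11, (2,3) g=6 f=9, (3,4) g=6 f=11, (3,5) g=5 f=11, (3,6) g=2 f=9]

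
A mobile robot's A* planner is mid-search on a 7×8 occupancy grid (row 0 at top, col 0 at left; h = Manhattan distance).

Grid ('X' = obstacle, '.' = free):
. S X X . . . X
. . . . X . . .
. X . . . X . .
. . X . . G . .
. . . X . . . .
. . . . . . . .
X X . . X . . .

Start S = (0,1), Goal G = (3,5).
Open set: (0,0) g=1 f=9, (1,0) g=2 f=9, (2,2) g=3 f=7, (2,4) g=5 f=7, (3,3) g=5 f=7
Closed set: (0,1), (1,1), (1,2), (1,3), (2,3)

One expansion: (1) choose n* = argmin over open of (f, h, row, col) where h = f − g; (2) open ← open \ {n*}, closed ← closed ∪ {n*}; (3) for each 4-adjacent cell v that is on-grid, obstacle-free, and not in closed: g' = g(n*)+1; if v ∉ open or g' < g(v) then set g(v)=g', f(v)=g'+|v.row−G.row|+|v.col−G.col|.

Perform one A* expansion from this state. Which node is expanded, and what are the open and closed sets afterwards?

step 1: expand (2,4) (f=7, h=2) → closed; open now [(0,0) g=1 f=9, (1,0) g=2 f=9, (2,2) g=3 f=7, (3,3) g=5 f=7, (3,4) g=6 f=7]

expanded=(2,4); open=[(0,0) g=1 f=9, (1,0) g=2 f=9, (2,2) g=3 f=7, (3,3) g=5 f=7, (3,4) g=6 f=7]; closed=[(0,1), (1,1), (1,2), (1,3), (2,3), (2,4)]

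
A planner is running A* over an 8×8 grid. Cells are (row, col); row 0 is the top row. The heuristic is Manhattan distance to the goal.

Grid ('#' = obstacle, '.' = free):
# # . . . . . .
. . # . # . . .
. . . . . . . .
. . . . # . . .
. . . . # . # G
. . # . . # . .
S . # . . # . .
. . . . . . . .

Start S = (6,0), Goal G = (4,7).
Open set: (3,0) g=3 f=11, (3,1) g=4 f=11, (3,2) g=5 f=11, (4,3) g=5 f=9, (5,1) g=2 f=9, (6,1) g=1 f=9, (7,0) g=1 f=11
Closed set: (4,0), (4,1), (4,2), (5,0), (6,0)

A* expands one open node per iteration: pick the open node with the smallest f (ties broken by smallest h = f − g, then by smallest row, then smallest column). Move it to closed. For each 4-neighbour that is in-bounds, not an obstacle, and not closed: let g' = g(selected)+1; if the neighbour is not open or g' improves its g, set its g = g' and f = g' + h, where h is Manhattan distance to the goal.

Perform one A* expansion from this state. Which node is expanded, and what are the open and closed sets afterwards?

expanded=(4,3); open=[(3,0) g=3 f=11, (3,1) g=4 f=11, (3,2) g=5 f=11, (3,3) g=6 f=11, (5,1) g=2 f=9, (5,3) g=6 f=11, (6,1) g=1 f=9, (7,0) g=1 f=11]; closed=[(4,0), (4,1), (4,2), (4,3), (5,0), (6,0)]

step 1: expand (4,3) (f=9, h=4) → closed; open now [(3,0) g=3 f=11, (3,1) g=4 f=11, (3,2) g=5 f=11, (3,3) g=6 f=11, (5,1) g=2 f=9, (5,3) g=6 f=11, (6,1) g=1 f=9, (7,0) g=1 f=11]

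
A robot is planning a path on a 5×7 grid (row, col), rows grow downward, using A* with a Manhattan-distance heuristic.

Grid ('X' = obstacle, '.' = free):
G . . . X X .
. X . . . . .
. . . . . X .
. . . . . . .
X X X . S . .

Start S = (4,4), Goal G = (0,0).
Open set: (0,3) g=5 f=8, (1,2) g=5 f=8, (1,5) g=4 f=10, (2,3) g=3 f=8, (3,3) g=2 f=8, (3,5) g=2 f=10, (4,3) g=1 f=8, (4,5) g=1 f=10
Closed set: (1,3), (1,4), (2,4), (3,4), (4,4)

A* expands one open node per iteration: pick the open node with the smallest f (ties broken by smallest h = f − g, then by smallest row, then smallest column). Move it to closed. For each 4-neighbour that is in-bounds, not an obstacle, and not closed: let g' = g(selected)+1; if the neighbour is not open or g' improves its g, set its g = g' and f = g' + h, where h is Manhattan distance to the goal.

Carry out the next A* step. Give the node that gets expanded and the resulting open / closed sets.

expanded=(0,3); open=[(0,2) g=6 f=8, (1,2) g=5 f=8, (1,5) g=4 f=10, (2,3) g=3 f=8, (3,3) g=2 f=8, (3,5) g=2 f=10, (4,3) g=1 f=8, (4,5) g=1 f=10]; closed=[(0,3), (1,3), (1,4), (2,4), (3,4), (4,4)]

step 1: expand (0,3) (f=8, h=3) → closed; open now [(0,2) g=6 f=8, (1,2) g=5 f=8, (1,5) g=4 f=10, (2,3) g=3 f=8, (3,3) g=2 f=8, (3,5) g=2 f=10, (4,3) g=1 f=8, (4,5) g=1 f=10]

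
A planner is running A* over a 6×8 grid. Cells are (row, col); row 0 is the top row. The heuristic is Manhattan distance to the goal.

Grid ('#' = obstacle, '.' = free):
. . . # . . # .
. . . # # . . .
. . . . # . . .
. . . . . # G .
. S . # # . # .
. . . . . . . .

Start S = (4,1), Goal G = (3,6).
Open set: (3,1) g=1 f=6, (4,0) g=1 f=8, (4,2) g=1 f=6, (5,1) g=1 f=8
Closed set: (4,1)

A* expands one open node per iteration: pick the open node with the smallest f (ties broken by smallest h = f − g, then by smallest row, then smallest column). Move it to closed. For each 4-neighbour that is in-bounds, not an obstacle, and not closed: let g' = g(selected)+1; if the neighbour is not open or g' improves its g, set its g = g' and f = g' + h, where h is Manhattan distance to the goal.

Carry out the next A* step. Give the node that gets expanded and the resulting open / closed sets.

expanded=(3,1); open=[(2,1) g=2 f=8, (3,0) g=2 f=8, (3,2) g=2 f=6, (4,0) g=1 f=8, (4,2) g=1 f=6, (5,1) g=1 f=8]; closed=[(3,1), (4,1)]

step 1: expand (3,1) (f=6, h=5) → closed; open now [(2,1) g=2 f=8, (3,0) g=2 f=8, (3,2) g=2 f=6, (4,0) g=1 f=8, (4,2) g=1 f=6, (5,1) g=1 f=8]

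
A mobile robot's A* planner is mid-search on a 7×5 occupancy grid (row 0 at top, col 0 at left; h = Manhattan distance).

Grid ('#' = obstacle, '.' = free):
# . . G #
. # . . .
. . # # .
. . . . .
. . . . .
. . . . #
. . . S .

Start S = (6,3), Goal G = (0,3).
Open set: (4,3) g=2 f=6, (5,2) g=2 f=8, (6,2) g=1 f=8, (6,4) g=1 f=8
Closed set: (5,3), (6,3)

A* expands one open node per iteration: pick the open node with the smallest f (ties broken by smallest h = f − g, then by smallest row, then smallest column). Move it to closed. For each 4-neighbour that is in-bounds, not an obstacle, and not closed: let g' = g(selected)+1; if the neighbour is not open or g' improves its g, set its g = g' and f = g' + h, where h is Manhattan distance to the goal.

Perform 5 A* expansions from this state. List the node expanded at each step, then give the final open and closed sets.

order=[(4,3) → (3,3) → (3,2) → (3,4) → (2,4)]; open=[(1,4) g=6 f=8, (3,1) g=5 f=10, (4,2) g=3 f=8, (4,4) g=3 f=8, (5,2) g=2 f=8, (6,2) g=1 f=8, (6,4) g=1 f=8]; closed=[(2,4), (3,2), (3,3), (3,4), (4,3), (5,3), (6,3)]

step 1: expand (4,3) (f=6, h=4) → closed; open now [(3,3) g=3 f=6, (4,2) g=3 f=8, (4,4) g=3 f=8, (5,2) g=2 f=8, (6,2) g=1 f=8, (6,4) g=1 f=8]
step 2: expand (3,3) (f=6, h=3) → closed; open now [(3,2) g=4 f=8, (3,4) g=4 f=8, (4,2) g=3 f=8, (4,4) g=3 f=8, (5,2) g=2 f=8, (6,2) g=1 f=8, (6,4) g=1 f=8]
step 3: expand (3,2) (f=8, h=4) → closed; open now [(3,1) g=5 f=10, (3,4) g=4 f=8, (4,2) g=3 f=8, (4,4) g=3 f=8, (5,2) g=2 f=8, (6,2) g=1 f=8, (6,4) g=1 f=8]
step 4: expand (3,4) (f=8, h=4) → closed; open now [(2,4) g=5 f=8, (3,1) g=5 f=10, (4,2) g=3 f=8, (4,4) g=3 f=8, (5,2) g=2 f=8, (6,2) g=1 f=8, (6,4) g=1 f=8]
step 5: expand (2,4) (f=8, h=3) → closed; open now [(1,4) g=6 f=8, (3,1) g=5 f=10, (4,2) g=3 f=8, (4,4) g=3 f=8, (5,2) g=2 f=8, (6,2) g=1 f=8, (6,4) g=1 f=8]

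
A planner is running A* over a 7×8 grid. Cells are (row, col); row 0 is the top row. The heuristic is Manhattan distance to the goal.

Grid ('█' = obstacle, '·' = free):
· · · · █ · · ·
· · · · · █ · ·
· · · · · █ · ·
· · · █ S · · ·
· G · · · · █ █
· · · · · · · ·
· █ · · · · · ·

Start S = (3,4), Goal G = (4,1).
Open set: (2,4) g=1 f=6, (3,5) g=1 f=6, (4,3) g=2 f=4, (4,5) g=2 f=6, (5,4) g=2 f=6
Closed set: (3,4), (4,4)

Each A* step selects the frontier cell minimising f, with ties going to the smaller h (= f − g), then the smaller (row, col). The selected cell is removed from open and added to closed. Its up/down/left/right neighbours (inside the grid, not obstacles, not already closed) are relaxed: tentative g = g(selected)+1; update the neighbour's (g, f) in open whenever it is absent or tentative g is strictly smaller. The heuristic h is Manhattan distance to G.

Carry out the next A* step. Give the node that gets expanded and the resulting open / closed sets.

expanded=(4,3); open=[(2,4) g=1 f=6, (3,5) g=1 f=6, (4,2) g=3 f=4, (4,5) g=2 f=6, (5,3) g=3 f=6, (5,4) g=2 f=6]; closed=[(3,4), (4,3), (4,4)]

step 1: expand (4,3) (f=4, h=2) → closed; open now [(2,4) g=1 f=6, (3,5) g=1 f=6, (4,2) g=3 f=4, (4,5) g=2 f=6, (5,3) g=3 f=6, (5,4) g=2 f=6]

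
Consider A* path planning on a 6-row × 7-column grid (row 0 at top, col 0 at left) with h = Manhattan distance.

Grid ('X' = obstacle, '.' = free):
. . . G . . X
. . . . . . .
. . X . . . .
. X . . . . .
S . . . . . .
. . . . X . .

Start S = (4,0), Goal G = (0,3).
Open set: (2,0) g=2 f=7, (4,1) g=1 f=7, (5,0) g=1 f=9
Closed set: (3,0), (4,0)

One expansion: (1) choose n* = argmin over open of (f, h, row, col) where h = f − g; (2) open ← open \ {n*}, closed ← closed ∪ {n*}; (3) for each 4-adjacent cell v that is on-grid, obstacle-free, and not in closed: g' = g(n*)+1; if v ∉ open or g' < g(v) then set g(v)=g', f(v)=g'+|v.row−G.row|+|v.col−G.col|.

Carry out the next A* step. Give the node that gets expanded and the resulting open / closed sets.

expanded=(2,0); open=[(1,0) g=3 f=7, (2,1) g=3 f=7, (4,1) g=1 f=7, (5,0) g=1 f=9]; closed=[(2,0), (3,0), (4,0)]

step 1: expand (2,0) (f=7, h=5) → closed; open now [(1,0) g=3 f=7, (2,1) g=3 f=7, (4,1) g=1 f=7, (5,0) g=1 f=9]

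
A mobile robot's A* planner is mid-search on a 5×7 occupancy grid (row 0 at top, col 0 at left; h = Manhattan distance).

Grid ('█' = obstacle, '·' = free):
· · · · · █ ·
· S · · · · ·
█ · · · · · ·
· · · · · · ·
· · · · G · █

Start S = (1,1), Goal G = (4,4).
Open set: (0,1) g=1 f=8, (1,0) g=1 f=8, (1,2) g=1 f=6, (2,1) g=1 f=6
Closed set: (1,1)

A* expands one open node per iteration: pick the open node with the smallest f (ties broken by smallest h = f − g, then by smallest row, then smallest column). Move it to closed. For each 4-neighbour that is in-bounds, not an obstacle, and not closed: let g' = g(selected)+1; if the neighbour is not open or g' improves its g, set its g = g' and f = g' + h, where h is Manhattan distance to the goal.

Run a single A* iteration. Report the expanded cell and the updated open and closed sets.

expanded=(1,2); open=[(0,1) g=1 f=8, (0,2) g=2 f=8, (1,0) g=1 f=8, (1,3) g=2 f=6, (2,1) g=1 f=6, (2,2) g=2 f=6]; closed=[(1,1), (1,2)]

step 1: expand (1,2) (f=6, h=5) → closed; open now [(0,1) g=1 f=8, (0,2) g=2 f=8, (1,0) g=1 f=8, (1,3) g=2 f=6, (2,1) g=1 f=6, (2,2) g=2 f=6]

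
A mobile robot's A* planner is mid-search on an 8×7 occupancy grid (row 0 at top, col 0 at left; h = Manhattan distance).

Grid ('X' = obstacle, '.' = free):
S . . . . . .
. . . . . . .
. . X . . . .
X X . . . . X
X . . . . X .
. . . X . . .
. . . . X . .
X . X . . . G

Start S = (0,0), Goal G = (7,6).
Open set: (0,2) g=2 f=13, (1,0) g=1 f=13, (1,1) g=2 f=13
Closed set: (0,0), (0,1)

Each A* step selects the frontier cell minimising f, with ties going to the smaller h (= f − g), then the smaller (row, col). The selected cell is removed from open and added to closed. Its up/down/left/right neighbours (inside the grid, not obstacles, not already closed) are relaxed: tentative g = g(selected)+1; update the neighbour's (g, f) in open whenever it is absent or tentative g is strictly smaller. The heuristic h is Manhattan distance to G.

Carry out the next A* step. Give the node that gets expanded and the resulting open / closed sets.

step 1: expand (0,2) (f=13, h=11) → closed; open now [(0,3) g=3 f=13, (1,0) g=1 f=13, (1,1) g=2 f=13, (1,2) g=3 f=13]

expanded=(0,2); open=[(0,3) g=3 f=13, (1,0) g=1 f=13, (1,1) g=2 f=13, (1,2) g=3 f=13]; closed=[(0,0), (0,1), (0,2)]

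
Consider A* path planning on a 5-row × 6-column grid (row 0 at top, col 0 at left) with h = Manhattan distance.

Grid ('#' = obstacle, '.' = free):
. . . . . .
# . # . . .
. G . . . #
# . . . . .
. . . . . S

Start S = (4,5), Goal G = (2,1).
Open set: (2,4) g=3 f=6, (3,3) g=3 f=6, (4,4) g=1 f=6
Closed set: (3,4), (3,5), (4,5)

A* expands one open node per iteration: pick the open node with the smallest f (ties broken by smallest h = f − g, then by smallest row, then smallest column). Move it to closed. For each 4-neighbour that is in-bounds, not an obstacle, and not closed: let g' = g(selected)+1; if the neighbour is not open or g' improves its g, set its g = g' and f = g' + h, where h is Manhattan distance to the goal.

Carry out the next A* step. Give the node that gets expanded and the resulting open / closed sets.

step 1: expand (2,4) (f=6, h=3) → closed; open now [(1,4) g=4 f=8, (2,3) g=4 f=6, (3,3) g=3 f=6, (4,4) g=1 f=6]

expanded=(2,4); open=[(1,4) g=4 f=8, (2,3) g=4 f=6, (3,3) g=3 f=6, (4,4) g=1 f=6]; closed=[(2,4), (3,4), (3,5), (4,5)]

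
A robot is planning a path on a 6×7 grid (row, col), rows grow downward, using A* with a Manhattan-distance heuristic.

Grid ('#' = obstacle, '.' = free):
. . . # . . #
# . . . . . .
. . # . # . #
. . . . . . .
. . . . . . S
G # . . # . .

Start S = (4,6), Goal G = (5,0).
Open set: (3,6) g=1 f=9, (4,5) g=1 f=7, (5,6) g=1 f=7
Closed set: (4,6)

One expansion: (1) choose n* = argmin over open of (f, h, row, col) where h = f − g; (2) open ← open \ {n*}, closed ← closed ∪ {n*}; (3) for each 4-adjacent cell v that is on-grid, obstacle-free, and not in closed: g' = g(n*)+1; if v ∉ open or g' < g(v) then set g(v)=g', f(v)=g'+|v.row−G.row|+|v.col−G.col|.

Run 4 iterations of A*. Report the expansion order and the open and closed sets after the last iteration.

step 1: expand (4,5) (f=7, h=6) → closed; open now [(3,5) g=2 f=9, (3,6) g=1 f=9, (4,4) g=2 f=7, (5,5) g=2 f=7, (5,6) g=1 f=7]
step 2: expand (4,4) (f=7, h=5) → closed; open now [(3,4) g=3 f=9, (3,5) g=2 f=9, (3,6) g=1 f=9, (4,3) g=3 f=7, (5,5) g=2 f=7, (5,6) g=1 f=7]
step 3: expand (4,3) (f=7, h=4) → closed; open now [(3,3) g=4 f=9, (3,4) g=3 f=9, (3,5) g=2 f=9, (3,6) g=1 f=9, (4,2) g=4 f=7, (5,3) g=4 f=7, (5,5) g=2 f=7, (5,6) g=1 f=7]
step 4: expand (4,2) (f=7, h=3) → closed; open now [(3,2) g=5 f=9, (3,3) g=4 f=9, (3,4) g=3 f=9, (3,5) g=2 f=9, (3,6) g=1 f=9, (4,1) g=5 f=7, (5,2) g=5 f=7, (5,3) g=4 f=7, (5,5) g=2 f=7, (5,6) g=1 f=7]

order=[(4,5) → (4,4) → (4,3) → (4,2)]; open=[(3,2) g=5 f=9, (3,3) g=4 f=9, (3,4) g=3 f=9, (3,5) g=2 f=9, (3,6) g=1 f=9, (4,1) g=5 f=7, (5,2) g=5 f=7, (5,3) g=4 f=7, (5,5) g=2 f=7, (5,6) g=1 f=7]; closed=[(4,2), (4,3), (4,4), (4,5), (4,6)]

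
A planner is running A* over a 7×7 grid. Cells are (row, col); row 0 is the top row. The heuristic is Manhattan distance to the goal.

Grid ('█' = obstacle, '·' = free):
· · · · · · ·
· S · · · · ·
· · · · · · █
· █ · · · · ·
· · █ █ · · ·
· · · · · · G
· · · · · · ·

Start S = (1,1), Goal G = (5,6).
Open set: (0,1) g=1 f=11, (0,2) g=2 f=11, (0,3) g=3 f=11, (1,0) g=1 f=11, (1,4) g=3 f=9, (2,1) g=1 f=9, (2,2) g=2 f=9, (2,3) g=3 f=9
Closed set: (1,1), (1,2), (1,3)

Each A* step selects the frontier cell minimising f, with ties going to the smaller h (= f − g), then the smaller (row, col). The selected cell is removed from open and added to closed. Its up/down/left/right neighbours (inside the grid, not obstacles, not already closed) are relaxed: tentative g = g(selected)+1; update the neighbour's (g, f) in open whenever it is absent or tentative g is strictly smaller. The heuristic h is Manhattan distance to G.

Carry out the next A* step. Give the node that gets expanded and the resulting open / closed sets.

expanded=(1,4); open=[(0,1) g=1 f=11, (0,2) g=2 f=11, (0,3) g=3 f=11, (0,4) g=4 f=11, (1,0) g=1 f=11, (1,5) g=4 f=9, (2,1) g=1 f=9, (2,2) g=2 f=9, (2,3) g=3 f=9, (2,4) g=4 f=9]; closed=[(1,1), (1,2), (1,3), (1,4)]

step 1: expand (1,4) (f=9, h=6) → closed; open now [(0,1) g=1 f=11, (0,2) g=2 f=11, (0,3) g=3 f=11, (0,4) g=4 f=11, (1,0) g=1 f=11, (1,5) g=4 f=9, (2,1) g=1 f=9, (2,2) g=2 f=9, (2,3) g=3 f=9, (2,4) g=4 f=9]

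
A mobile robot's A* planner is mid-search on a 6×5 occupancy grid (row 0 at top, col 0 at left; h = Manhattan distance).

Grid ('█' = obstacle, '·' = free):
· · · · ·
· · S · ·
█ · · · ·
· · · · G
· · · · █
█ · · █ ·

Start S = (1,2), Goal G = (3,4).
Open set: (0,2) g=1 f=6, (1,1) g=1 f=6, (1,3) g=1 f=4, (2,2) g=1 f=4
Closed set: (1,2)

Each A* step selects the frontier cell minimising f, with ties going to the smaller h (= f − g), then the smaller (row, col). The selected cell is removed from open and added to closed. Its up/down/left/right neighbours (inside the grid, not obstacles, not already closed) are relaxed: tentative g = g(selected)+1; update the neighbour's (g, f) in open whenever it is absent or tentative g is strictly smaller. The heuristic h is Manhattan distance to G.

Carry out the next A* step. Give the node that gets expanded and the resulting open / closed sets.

expanded=(1,3); open=[(0,2) g=1 f=6, (0,3) g=2 f=6, (1,1) g=1 f=6, (1,4) g=2 f=4, (2,2) g=1 f=4, (2,3) g=2 f=4]; closed=[(1,2), (1,3)]

step 1: expand (1,3) (f=4, h=3) → closed; open now [(0,2) g=1 f=6, (0,3) g=2 f=6, (1,1) g=1 f=6, (1,4) g=2 f=4, (2,2) g=1 f=4, (2,3) g=2 f=4]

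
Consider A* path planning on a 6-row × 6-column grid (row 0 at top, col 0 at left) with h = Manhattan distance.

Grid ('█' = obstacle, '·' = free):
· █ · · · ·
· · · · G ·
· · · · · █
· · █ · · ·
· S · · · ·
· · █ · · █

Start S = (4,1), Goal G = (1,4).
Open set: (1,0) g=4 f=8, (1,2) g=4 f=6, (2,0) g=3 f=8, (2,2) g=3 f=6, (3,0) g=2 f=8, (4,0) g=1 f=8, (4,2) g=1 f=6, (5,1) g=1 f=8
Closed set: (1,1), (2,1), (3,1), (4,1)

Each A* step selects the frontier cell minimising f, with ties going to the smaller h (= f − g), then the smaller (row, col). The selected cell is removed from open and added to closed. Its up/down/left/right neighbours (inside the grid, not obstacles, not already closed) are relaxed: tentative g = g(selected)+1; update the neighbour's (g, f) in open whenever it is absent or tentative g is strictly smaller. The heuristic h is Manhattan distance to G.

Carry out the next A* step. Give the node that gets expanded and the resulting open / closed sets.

step 1: expand (1,2) (f=6, h=2) → closed; open now [(0,2) g=5 f=8, (1,0) g=4 f=8, (1,3) g=5 f=6, (2,0) g=3 f=8, (2,2) g=3 f=6, (3,0) g=2 f=8, (4,0) g=1 f=8, (4,2) g=1 f=6, (5,1) g=1 f=8]

expanded=(1,2); open=[(0,2) g=5 f=8, (1,0) g=4 f=8, (1,3) g=5 f=6, (2,0) g=3 f=8, (2,2) g=3 f=6, (3,0) g=2 f=8, (4,0) g=1 f=8, (4,2) g=1 f=6, (5,1) g=1 f=8]; closed=[(1,1), (1,2), (2,1), (3,1), (4,1)]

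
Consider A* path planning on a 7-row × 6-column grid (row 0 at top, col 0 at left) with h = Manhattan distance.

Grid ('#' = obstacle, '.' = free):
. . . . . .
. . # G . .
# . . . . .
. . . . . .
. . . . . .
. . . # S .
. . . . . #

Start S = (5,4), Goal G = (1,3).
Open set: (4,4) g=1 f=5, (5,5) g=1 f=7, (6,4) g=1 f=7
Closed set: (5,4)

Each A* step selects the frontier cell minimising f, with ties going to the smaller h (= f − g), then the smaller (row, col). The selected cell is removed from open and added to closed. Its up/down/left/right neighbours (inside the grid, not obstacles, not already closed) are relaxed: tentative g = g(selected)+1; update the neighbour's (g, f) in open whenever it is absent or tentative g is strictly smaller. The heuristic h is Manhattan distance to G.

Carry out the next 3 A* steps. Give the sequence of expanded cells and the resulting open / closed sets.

order=[(4,4) → (3,4) → (2,4)]; open=[(1,4) g=4 f=5, (2,3) g=4 f=5, (2,5) g=4 f=7, (3,3) g=3 f=5, (3,5) g=3 f=7, (4,3) g=2 f=5, (4,5) g=2 f=7, (5,5) g=1 f=7, (6,4) g=1 f=7]; closed=[(2,4), (3,4), (4,4), (5,4)]

step 1: expand (4,4) (f=5, h=4) → closed; open now [(3,4) g=2 f=5, (4,3) g=2 f=5, (4,5) g=2 f=7, (5,5) g=1 f=7, (6,4) g=1 f=7]
step 2: expand (3,4) (f=5, h=3) → closed; open now [(2,4) g=3 f=5, (3,3) g=3 f=5, (3,5) g=3 f=7, (4,3) g=2 f=5, (4,5) g=2 f=7, (5,5) g=1 f=7, (6,4) g=1 f=7]
step 3: expand (2,4) (f=5, h=2) → closed; open now [(1,4) g=4 f=5, (2,3) g=4 f=5, (2,5) g=4 f=7, (3,3) g=3 f=5, (3,5) g=3 f=7, (4,3) g=2 f=5, (4,5) g=2 f=7, (5,5) g=1 f=7, (6,4) g=1 f=7]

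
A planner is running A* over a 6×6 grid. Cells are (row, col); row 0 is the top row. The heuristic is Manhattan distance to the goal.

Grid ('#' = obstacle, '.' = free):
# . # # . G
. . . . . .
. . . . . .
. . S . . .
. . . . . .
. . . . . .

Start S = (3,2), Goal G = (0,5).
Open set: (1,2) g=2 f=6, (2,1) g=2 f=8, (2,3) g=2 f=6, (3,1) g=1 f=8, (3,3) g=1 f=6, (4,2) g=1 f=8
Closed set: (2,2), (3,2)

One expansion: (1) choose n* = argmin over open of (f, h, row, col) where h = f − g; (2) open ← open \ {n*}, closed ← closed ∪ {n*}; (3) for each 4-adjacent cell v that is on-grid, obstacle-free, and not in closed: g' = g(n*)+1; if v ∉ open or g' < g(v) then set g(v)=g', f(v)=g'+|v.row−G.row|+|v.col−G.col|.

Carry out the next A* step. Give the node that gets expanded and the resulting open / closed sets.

expanded=(1,2); open=[(1,1) g=3 f=8, (1,3) g=3 f=6, (2,1) g=2 f=8, (2,3) g=2 f=6, (3,1) g=1 f=8, (3,3) g=1 f=6, (4,2) g=1 f=8]; closed=[(1,2), (2,2), (3,2)]

step 1: expand (1,2) (f=6, h=4) → closed; open now [(1,1) g=3 f=8, (1,3) g=3 f=6, (2,1) g=2 f=8, (2,3) g=2 f=6, (3,1) g=1 f=8, (3,3) g=1 f=6, (4,2) g=1 f=8]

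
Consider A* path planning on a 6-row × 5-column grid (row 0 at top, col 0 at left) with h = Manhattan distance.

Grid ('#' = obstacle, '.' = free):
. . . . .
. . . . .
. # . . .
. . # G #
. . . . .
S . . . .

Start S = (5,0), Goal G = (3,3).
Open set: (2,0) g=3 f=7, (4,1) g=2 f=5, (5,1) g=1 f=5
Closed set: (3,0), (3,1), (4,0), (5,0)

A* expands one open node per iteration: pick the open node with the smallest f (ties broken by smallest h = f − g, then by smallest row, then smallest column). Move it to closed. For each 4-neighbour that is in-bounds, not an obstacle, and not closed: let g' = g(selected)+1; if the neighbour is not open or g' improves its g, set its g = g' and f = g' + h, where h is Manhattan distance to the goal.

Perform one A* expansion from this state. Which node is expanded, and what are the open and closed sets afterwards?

expanded=(4,1); open=[(2,0) g=3 f=7, (4,2) g=3 f=5, (5,1) g=1 f=5]; closed=[(3,0), (3,1), (4,0), (4,1), (5,0)]

step 1: expand (4,1) (f=5, h=3) → closed; open now [(2,0) g=3 f=7, (4,2) g=3 f=5, (5,1) g=1 f=5]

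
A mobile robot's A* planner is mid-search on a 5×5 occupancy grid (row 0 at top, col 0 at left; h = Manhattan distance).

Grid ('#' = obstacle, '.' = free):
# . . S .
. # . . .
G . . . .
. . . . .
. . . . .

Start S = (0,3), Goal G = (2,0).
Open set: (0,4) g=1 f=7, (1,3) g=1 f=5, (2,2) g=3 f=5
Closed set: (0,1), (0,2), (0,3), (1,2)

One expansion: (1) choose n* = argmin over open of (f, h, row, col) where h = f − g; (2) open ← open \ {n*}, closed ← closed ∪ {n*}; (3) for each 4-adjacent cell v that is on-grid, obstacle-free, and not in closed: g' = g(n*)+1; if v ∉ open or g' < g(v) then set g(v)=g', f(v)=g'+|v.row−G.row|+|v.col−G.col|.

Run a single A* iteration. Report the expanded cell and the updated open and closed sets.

step 1: expand (2,2) (f=5, h=2) → closed; open now [(0,4) g=1 f=7, (1,3) g=1 f=5, (2,1) g=4 f=5, (2,3) g=4 f=7, (3,2) g=4 f=7]

expanded=(2,2); open=[(0,4) g=1 f=7, (1,3) g=1 f=5, (2,1) g=4 f=5, (2,3) g=4 f=7, (3,2) g=4 f=7]; closed=[(0,1), (0,2), (0,3), (1,2), (2,2)]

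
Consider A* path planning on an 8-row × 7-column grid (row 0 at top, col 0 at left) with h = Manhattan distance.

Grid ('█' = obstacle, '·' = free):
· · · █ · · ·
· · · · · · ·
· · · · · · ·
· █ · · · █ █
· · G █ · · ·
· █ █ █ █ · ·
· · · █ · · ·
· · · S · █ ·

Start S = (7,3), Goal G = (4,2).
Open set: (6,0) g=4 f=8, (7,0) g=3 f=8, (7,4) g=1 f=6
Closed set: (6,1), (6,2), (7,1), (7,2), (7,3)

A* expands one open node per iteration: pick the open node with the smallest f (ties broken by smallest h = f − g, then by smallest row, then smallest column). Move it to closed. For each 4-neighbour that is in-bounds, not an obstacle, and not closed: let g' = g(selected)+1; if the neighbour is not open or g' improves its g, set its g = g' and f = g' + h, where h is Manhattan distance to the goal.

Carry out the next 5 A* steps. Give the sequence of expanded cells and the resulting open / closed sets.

order=[(7,4) → (6,4) → (6,0) → (5,0) → (4,0)]; open=[(3,0) g=7 f=10, (4,1) g=7 f=8, (6,5) g=3 f=8, (7,0) g=3 f=8]; closed=[(4,0), (5,0), (6,0), (6,1), (6,2), (6,4), (7,1), (7,2), (7,3), (7,4)]

step 1: expand (7,4) (f=6, h=5) → closed; open now [(6,0) g=4 f=8, (6,4) g=2 f=6, (7,0) g=3 f=8]
step 2: expand (6,4) (f=6, h=4) → closed; open now [(6,0) g=4 f=8, (6,5) g=3 f=8, (7,0) g=3 f=8]
step 3: expand (6,0) (f=8, h=4) → closed; open now [(5,0) g=5 f=8, (6,5) g=3 f=8, (7,0) g=3 f=8]
step 4: expand (5,0) (f=8, h=3) → closed; open now [(4,0) g=6 f=8, (6,5) g=3 f=8, (7,0) g=3 f=8]
step 5: expand (4,0) (f=8, h=2) → closed; open now [(3,0) g=7 f=10, (4,1) g=7 f=8, (6,5) g=3 f=8, (7,0) g=3 f=8]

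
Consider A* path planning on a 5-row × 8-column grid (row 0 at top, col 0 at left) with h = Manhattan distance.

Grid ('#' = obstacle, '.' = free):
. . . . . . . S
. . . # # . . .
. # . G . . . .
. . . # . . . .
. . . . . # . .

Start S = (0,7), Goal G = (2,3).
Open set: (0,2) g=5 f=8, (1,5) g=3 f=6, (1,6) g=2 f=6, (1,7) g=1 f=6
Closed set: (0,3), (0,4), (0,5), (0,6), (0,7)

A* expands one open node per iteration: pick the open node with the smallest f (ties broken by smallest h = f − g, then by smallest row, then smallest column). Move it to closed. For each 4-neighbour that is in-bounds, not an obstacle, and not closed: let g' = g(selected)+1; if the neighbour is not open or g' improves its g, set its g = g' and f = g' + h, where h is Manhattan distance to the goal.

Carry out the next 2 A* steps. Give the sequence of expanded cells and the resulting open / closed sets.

order=[(1,5) → (2,5)]; open=[(0,2) g=5 f=8, (1,6) g=2 f=6, (1,7) g=1 f=6, (2,4) g=5 f=6, (2,6) g=5 f=8, (3,5) g=5 f=8]; closed=[(0,3), (0,4), (0,5), (0,6), (0,7), (1,5), (2,5)]

step 1: expand (1,5) (f=6, h=3) → closed; open now [(0,2) g=5 f=8, (1,6) g=2 f=6, (1,7) g=1 f=6, (2,5) g=4 f=6]
step 2: expand (2,5) (f=6, h=2) → closed; open now [(0,2) g=5 f=8, (1,6) g=2 f=6, (1,7) g=1 f=6, (2,4) g=5 f=6, (2,6) g=5 f=8, (3,5) g=5 f=8]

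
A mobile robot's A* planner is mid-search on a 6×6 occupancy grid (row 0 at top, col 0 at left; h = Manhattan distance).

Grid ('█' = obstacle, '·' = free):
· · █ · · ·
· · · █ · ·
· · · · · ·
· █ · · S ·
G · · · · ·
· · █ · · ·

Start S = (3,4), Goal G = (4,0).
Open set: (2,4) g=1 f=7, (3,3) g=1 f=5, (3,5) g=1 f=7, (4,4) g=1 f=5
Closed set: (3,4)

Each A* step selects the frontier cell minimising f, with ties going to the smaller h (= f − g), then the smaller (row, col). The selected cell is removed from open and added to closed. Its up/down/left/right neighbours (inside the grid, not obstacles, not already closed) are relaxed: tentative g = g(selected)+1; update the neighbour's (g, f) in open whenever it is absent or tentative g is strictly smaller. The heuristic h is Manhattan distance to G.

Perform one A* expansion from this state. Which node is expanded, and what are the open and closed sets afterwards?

expanded=(3,3); open=[(2,3) g=2 f=7, (2,4) g=1 f=7, (3,2) g=2 f=5, (3,5) g=1 f=7, (4,3) g=2 f=5, (4,4) g=1 f=5]; closed=[(3,3), (3,4)]

step 1: expand (3,3) (f=5, h=4) → closed; open now [(2,3) g=2 f=7, (2,4) g=1 f=7, (3,2) g=2 f=5, (3,5) g=1 f=7, (4,3) g=2 f=5, (4,4) g=1 f=5]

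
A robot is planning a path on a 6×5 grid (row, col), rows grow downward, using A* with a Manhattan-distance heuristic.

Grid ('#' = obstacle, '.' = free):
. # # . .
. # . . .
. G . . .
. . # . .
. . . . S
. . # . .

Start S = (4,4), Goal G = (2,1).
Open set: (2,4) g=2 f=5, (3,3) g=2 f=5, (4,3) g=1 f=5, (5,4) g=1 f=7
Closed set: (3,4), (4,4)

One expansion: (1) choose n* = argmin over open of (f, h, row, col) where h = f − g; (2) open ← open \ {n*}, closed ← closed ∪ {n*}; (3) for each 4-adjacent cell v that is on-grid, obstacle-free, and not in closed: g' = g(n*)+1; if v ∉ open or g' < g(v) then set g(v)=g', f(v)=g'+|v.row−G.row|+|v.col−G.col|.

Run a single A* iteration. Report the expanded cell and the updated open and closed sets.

step 1: expand (2,4) (f=5, h=3) → closed; open now [(1,4) g=3 f=7, (2,3) g=3 f=5, (3,3) g=2 f=5, (4,3) g=1 f=5, (5,4) g=1 f=7]

expanded=(2,4); open=[(1,4) g=3 f=7, (2,3) g=3 f=5, (3,3) g=2 f=5, (4,3) g=1 f=5, (5,4) g=1 f=7]; closed=[(2,4), (3,4), (4,4)]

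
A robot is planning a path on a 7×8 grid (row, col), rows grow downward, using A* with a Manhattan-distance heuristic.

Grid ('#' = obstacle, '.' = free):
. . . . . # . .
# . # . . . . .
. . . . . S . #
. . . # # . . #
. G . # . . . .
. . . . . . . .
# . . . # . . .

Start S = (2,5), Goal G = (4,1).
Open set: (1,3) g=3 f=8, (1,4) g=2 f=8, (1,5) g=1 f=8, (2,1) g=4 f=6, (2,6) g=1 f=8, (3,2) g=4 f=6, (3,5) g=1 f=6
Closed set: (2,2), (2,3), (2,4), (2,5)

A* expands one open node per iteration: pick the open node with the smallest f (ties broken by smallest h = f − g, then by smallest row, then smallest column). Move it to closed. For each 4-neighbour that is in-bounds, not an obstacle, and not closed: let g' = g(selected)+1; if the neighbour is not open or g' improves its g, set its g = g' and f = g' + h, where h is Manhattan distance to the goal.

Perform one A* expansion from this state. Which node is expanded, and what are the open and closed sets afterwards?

expanded=(2,1); open=[(1,1) g=5 f=8, (1,3) g=3 f=8, (1,4) g=2 f=8, (1,5) g=1 f=8, (2,0) g=5 f=8, (2,6) g=1 f=8, (3,1) g=5 f=6, (3,2) g=4 f=6, (3,5) g=1 f=6]; closed=[(2,1), (2,2), (2,3), (2,4), (2,5)]

step 1: expand (2,1) (f=6, h=2) → closed; open now [(1,1) g=5 f=8, (1,3) g=3 f=8, (1,4) g=2 f=8, (1,5) g=1 f=8, (2,0) g=5 f=8, (2,6) g=1 f=8, (3,1) g=5 f=6, (3,2) g=4 f=6, (3,5) g=1 f=6]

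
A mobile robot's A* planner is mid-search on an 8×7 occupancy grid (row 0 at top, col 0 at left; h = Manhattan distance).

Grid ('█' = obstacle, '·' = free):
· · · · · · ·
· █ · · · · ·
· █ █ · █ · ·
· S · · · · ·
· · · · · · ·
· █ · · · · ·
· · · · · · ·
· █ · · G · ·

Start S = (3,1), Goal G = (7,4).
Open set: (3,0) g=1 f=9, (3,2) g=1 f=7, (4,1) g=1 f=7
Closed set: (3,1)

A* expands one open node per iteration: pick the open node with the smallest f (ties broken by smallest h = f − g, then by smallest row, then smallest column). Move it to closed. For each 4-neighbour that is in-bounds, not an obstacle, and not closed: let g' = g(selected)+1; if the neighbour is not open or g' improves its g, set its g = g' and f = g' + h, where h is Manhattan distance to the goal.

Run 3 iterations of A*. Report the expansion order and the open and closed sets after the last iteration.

order=[(3,2) → (3,3) → (3,4)]; open=[(2,3) g=3 f=9, (3,0) g=1 f=9, (3,5) g=4 f=9, (4,1) g=1 f=7, (4,2) g=2 f=7, (4,3) g=3 f=7, (4,4) g=4 f=7]; closed=[(3,1), (3,2), (3,3), (3,4)]

step 1: expand (3,2) (f=7, h=6) → closed; open now [(3,0) g=1 f=9, (3,3) g=2 f=7, (4,1) g=1 f=7, (4,2) g=2 f=7]
step 2: expand (3,3) (f=7, h=5) → closed; open now [(2,3) g=3 f=9, (3,0) g=1 f=9, (3,4) g=3 f=7, (4,1) g=1 f=7, (4,2) g=2 f=7, (4,3) g=3 f=7]
step 3: expand (3,4) (f=7, h=4) → closed; open now [(2,3) g=3 f=9, (3,0) g=1 f=9, (3,5) g=4 f=9, (4,1) g=1 f=7, (4,2) g=2 f=7, (4,3) g=3 f=7, (4,4) g=4 f=7]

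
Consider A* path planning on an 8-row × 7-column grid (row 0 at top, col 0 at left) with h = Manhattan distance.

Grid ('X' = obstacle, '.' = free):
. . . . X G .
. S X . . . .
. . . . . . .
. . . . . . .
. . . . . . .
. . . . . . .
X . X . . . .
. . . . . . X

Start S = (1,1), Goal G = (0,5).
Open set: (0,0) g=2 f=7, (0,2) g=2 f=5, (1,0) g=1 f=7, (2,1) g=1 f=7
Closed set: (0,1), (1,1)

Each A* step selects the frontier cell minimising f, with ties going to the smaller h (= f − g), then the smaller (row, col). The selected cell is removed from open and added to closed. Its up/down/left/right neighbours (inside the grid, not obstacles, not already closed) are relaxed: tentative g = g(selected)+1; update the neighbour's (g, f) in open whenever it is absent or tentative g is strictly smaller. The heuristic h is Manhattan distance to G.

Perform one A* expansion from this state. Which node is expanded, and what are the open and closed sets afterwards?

expanded=(0,2); open=[(0,0) g=2 f=7, (0,3) g=3 f=5, (1,0) g=1 f=7, (2,1) g=1 f=7]; closed=[(0,1), (0,2), (1,1)]

step 1: expand (0,2) (f=5, h=3) → closed; open now [(0,0) g=2 f=7, (0,3) g=3 f=5, (1,0) g=1 f=7, (2,1) g=1 f=7]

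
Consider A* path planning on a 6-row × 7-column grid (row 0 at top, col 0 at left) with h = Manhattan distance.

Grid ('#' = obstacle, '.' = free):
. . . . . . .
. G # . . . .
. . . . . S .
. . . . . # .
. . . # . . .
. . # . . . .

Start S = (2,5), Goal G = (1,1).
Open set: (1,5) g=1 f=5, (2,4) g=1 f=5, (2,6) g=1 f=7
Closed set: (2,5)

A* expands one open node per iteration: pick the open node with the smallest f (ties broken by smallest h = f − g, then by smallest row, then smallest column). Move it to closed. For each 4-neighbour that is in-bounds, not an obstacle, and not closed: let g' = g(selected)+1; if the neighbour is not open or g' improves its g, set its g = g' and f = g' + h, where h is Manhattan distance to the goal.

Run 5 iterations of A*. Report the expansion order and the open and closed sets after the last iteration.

step 1: expand (1,5) (f=5, h=4) → closed; open now [(0,5) g=2 f=7, (1,4) g=2 f=5, (1,6) g=2 f=7, (2,4) g=1 f=5, (2,6) g=1 f=7]
step 2: expand (1,4) (f=5, h=3) → closed; open now [(0,4) g=3 f=7, (0,5) g=2 f=7, (1,3) g=3 f=5, (1,6) g=2 f=7, (2,4) g=1 f=5, (2,6) g=1 f=7]
step 3: expand (1,3) (f=5, h=2) → closed; open now [(0,3) g=4 f=7, (0,4) g=3 f=7, (0,5) g=2 f=7, (1,6) g=2 f=7, (2,3) g=4 f=7, (2,4) g=1 f=5, (2,6) g=1 f=7]
step 4: expand (2,4) (f=5, h=4) → closed; open now [(0,3) g=4 f=7, (0,4) g=3 f=7, (0,5) g=2 f=7, (1,6) g=2 f=7, (2,3) g=2 f=5, (2,6) g=1 f=7, (3,4) g=2 f=7]
step 5: expand (2,3) (f=5, h=3) → closed; open now [(0,3) g=4 f=7, (0,4) g=3 f=7, (0,5) g=2 f=7, (1,6) g=2 f=7, (2,2) g=3 f=5, (2,6) g=1 f=7, (3,3) g=3 f=7, (3,4) g=2 f=7]

order=[(1,5) → (1,4) → (1,3) → (2,4) → (2,3)]; open=[(0,3) g=4 f=7, (0,4) g=3 f=7, (0,5) g=2 f=7, (1,6) g=2 f=7, (2,2) g=3 f=5, (2,6) g=1 f=7, (3,3) g=3 f=7, (3,4) g=2 f=7]; closed=[(1,3), (1,4), (1,5), (2,3), (2,4), (2,5)]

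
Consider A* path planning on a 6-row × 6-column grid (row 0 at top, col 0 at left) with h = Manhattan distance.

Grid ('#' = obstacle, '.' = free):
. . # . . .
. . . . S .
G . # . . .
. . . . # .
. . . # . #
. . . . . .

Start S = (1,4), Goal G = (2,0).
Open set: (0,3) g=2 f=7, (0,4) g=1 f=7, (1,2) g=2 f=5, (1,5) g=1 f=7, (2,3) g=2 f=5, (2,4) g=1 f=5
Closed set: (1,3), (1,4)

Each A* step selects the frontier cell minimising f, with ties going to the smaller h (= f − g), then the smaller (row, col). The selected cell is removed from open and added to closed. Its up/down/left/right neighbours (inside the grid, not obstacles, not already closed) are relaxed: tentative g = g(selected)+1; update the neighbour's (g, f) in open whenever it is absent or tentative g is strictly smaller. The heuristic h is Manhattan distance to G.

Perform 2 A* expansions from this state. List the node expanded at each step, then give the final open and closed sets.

order=[(1,2) → (1,1)]; open=[(0,1) g=4 f=7, (0,3) g=2 f=7, (0,4) g=1 f=7, (1,0) g=4 f=5, (1,5) g=1 f=7, (2,1) g=4 f=5, (2,3) g=2 f=5, (2,4) g=1 f=5]; closed=[(1,1), (1,2), (1,3), (1,4)]

step 1: expand (1,2) (f=5, h=3) → closed; open now [(0,3) g=2 f=7, (0,4) g=1 f=7, (1,1) g=3 f=5, (1,5) g=1 f=7, (2,3) g=2 f=5, (2,4) g=1 f=5]
step 2: expand (1,1) (f=5, h=2) → closed; open now [(0,1) g=4 f=7, (0,3) g=2 f=7, (0,4) g=1 f=7, (1,0) g=4 f=5, (1,5) g=1 f=7, (2,1) g=4 f=5, (2,3) g=2 f=5, (2,4) g=1 f=5]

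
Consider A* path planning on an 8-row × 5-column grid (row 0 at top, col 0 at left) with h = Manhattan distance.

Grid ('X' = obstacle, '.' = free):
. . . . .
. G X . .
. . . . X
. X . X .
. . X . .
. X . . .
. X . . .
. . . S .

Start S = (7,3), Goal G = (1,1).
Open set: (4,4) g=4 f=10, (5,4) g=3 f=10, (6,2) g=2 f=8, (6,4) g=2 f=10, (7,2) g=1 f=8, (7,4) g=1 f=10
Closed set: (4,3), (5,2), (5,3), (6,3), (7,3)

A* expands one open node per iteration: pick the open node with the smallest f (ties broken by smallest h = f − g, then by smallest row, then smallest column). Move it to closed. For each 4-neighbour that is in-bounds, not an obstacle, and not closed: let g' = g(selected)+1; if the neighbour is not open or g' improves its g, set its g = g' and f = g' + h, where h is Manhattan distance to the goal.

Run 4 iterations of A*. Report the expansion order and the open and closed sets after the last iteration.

order=[(6,2) → (7,2) → (7,1) → (4,4)]; open=[(3,4) g=5 f=10, (5,4) g=3 f=10, (6,4) g=2 f=10, (7,0) g=3 f=10, (7,4) g=1 f=10]; closed=[(4,3), (4,4), (5,2), (5,3), (6,2), (6,3), (7,1), (7,2), (7,3)]

step 1: expand (6,2) (f=8, h=6) → closed; open now [(4,4) g=4 f=10, (5,4) g=3 f=10, (6,4) g=2 f=10, (7,2) g=1 f=8, (7,4) g=1 f=10]
step 2: expand (7,2) (f=8, h=7) → closed; open now [(4,4) g=4 f=10, (5,4) g=3 f=10, (6,4) g=2 f=10, (7,1) g=2 f=8, (7,4) g=1 f=10]
step 3: expand (7,1) (f=8, h=6) → closed; open now [(4,4) g=4 f=10, (5,4) g=3 f=10, (6,4) g=2 f=10, (7,0) g=3 f=10, (7,4) g=1 f=10]
step 4: expand (4,4) (f=10, h=6) → closed; open now [(3,4) g=5 f=10, (5,4) g=3 f=10, (6,4) g=2 f=10, (7,0) g=3 f=10, (7,4) g=1 f=10]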